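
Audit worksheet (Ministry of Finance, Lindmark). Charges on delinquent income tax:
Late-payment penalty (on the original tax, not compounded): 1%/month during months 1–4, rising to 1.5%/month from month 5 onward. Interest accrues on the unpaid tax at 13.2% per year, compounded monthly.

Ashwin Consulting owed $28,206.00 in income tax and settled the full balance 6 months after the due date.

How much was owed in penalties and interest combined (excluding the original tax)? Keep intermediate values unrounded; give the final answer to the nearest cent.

Penalty, months 1–4: 4 × 1% × $28,206.00 = $1,128.24
Penalty, months 5–6: 2 × 1.5% × $28,206.00 = $846.18
Interest (13.2%/yr ÷ 12 = 1.1%/month): $28,206.00 × ((1 + 0.011)^6 − 1) = $1,913.5470…
Penalties + interest = $1,974.4200 + $1,913.5470… = $3,887.97

$3,887.97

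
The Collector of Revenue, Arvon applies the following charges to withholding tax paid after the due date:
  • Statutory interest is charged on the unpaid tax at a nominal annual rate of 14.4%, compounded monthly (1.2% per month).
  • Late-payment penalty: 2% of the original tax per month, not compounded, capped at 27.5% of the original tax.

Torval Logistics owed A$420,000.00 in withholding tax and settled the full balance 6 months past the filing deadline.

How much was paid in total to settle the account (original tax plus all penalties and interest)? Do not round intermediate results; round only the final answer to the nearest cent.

A$501,561.85

Penalty: 6 × 2% × A$420,000.00 = A$50,400.00 (below the 27.5% cap of A$115,500.00)
Interest: A$420,000.00 × ((1 + 0.012)^6 − 1) = A$420,000.00 × 0.0741949… = A$31,161.8465…
Total = A$420,000.00 + A$50,400.0000 + A$31,161.8465… = A$501,561.85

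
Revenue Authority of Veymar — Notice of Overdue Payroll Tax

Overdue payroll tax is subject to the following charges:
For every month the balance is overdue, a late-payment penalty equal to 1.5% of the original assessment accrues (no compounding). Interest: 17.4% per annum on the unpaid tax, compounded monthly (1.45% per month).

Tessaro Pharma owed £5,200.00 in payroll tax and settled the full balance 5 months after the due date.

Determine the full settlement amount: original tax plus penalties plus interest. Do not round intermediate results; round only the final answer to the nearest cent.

Late-payment penalty = 1.5% × £5,200.00 × 5 mo = £390.00
Interest: £5,200.00 × ((1 + 0.0145)^5 − 1) = £5,200.00 × 0.0746332… = £388.0927…
Total = £5,200.00 + £390.0000 + £388.0927… = £5,978.09

£5,978.09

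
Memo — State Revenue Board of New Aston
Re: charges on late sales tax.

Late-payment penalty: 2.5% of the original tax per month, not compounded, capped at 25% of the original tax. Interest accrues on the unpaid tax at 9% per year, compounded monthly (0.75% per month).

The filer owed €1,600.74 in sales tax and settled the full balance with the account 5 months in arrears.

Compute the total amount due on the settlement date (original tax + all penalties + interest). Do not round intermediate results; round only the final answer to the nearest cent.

€1,861.77

Penalty: 5 × 2.5% × €1,600.74 = €200.09… (below the 25% cap of €400.19…)
Interest: €1,600.74 × ((1 + 0.0075)^5 − 1) = €1,600.74 × 0.0380667… = €60.9349…
Total = €1,600.74 + €200.0925 + €60.9349… = €1,861.77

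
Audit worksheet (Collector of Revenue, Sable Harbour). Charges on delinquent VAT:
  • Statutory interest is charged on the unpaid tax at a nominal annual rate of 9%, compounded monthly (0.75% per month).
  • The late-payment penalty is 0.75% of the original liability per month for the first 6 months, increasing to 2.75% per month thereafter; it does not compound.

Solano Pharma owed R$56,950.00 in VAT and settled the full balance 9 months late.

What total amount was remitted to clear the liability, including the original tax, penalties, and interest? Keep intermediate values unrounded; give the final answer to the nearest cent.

Penalty, months 1–6: 6 × 0.75% × R$56,950.00 = R$2,562.75
Penalty, months 7–9: 3 × 2.75% × R$56,950.00 = R$4,698.38…
Interest: R$56,950.00 × ((1 + 0.0075)^9 − 1) = R$56,950.00 × 0.0695608… = R$3,961.4898…
Total = R$56,950.00 + R$7,261.1250 + R$3,961.4898… = R$68,172.61

R$68,172.61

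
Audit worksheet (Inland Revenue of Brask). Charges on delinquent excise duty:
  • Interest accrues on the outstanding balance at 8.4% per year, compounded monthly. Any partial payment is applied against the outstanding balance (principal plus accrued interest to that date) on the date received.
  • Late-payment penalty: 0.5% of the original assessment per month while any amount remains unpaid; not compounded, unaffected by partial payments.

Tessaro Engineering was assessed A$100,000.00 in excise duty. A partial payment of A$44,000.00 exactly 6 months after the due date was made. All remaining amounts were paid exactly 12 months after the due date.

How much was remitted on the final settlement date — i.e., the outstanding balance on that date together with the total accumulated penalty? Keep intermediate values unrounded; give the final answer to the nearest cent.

Monthly rate = 8.4% ÷ 12 = 0.7%
Balance at month 6: A$100,000.0000 × (1 + 0.007)^6 = A$104,274.1896…
After A$44,000.00 payment: A$104,274.1896… − A$44,000.00 = A$60,274.1896…
Balance at month 12: A$60,274.1896… × (1 + 0.007)^6 = A$62,850.4228…
Penalty: 12 × 0.5% × A$100,000.00 = A$6,000.00
Final settlement = outstanding balance + penalty = A$62,850.4228… + A$6,000.00 = A$68,850.42

A$68,850.42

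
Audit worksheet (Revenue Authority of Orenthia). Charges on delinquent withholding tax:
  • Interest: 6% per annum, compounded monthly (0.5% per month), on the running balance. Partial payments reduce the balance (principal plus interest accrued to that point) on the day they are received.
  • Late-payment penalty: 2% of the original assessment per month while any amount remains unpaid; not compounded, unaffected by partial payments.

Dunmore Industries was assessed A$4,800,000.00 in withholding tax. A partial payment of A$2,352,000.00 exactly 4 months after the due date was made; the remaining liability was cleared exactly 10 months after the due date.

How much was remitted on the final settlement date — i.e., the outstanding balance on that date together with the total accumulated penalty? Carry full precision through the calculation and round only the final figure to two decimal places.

A$3,582,024.73

Balance at month 4: A$4,800,000.0000 × (1 + 0.005)^4 = A$4,896,722.4030
After A$2,352,000.00 payment: A$4,896,722.4030 − A$2,352,000.00 = A$2,544,722.4030
Balance at month 10: A$2,544,722.4030 × (1 + 0.005)^6 = A$2,622,024.7317…
Penalty: 10 × 2% × A$4,800,000.00 = A$960,000.00
Final settlement = outstanding balance + penalty = A$2,622,024.7317… + A$960,000.00 = A$3,582,024.73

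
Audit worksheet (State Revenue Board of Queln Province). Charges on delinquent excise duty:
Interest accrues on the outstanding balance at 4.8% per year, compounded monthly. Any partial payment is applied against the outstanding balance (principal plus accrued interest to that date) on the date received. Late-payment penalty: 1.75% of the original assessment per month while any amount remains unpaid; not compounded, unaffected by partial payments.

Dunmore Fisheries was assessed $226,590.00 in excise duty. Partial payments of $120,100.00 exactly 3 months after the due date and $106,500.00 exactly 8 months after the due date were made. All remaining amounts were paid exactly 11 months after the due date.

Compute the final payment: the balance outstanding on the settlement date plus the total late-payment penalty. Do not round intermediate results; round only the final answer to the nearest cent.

$48,599.79

Monthly rate = 4.8% ÷ 12 = 0.4%
Balance at month 3: $226,590.0000 × (1 + 0.004)^3 = $229,319.9708…
After $120,100.00 payment: $229,319.9708… − $120,100.00 = $109,219.9708…
Balance at month 8: $109,219.9708… × (1 + 0.004)^5 = $111,421.9155…
After $106,500.00 payment: $111,421.9155… − $106,500.00 = $4,921.9155…
Balance at month 11: $4,921.9155… × (1 + 0.004)^3 = $4,981.2150…
Penalty: 11 × 1.75% × $226,590.00 = $43,618.58…
Final settlement = outstanding balance + penalty = $4,981.2150… + $43,618.58… = $48,599.79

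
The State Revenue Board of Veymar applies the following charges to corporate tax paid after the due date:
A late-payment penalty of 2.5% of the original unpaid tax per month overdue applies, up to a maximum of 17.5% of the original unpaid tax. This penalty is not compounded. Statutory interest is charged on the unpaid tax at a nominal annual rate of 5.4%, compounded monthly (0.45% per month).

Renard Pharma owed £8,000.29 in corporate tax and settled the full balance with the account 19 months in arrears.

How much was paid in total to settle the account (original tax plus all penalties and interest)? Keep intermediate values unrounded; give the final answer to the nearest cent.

£10,112.79

Penalty (uncapped): 19 × 2.5% × £8,000.29 = £3,800.14…; cap = 17.5% × £8,000.29 = £1,400.05… → penalty = £1,400.05…
Interest: £8,000.29 × ((1 + 0.0045)^19 − 1) = £8,000.29 × 0.0890527… = £712.4471…
Total = £8,000.29 + £1,400.0508… + £712.4471… = £10,112.79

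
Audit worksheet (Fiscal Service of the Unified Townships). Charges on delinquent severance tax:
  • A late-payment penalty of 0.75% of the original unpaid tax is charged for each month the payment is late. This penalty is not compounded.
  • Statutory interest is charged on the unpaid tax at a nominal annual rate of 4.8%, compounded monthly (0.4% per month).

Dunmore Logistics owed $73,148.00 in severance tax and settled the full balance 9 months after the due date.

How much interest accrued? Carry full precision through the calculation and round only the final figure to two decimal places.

$2,675.86

Interest: $73,148.00 × ((1 + 0.004)^9 − 1) = $73,148.00 × 0.0365814… = $2,675.8569…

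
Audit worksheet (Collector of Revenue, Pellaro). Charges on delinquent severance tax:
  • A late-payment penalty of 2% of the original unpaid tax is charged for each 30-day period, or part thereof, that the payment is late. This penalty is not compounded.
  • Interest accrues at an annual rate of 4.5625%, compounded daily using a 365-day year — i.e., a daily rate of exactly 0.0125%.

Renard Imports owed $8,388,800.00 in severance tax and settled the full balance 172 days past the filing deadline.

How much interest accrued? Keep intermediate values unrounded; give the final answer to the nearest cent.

Interest: $8,388,800.00 × ((1 + 0.000125)^172 − 1) = $8,388,800.00 × 0.02173142… = $182,300.5151…

$182,300.52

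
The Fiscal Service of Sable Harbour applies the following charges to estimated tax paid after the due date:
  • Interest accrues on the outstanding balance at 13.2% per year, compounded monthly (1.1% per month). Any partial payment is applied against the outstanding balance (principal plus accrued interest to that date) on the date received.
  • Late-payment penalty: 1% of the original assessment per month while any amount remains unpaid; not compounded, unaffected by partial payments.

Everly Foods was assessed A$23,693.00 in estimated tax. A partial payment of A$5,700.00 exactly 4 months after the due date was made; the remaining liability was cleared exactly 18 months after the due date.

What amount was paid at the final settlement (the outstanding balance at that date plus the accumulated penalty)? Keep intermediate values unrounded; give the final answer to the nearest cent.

A$26,471.00

Balance at month 4: A$23,693.0000 × (1 + 0.011)^4 = A$24,752.8196…
After A$5,700.00 payment: A$24,752.8196… − A$5,700.00 = A$19,052.8196…
Balance at month 18: A$19,052.8196… × (1 + 0.011)^14 = A$22,206.2607…
Penalty: 18 × 1% × A$23,693.00 = A$4,264.74
Final settlement = outstanding balance + penalty = A$22,206.2607… + A$4,264.74 = A$26,471.00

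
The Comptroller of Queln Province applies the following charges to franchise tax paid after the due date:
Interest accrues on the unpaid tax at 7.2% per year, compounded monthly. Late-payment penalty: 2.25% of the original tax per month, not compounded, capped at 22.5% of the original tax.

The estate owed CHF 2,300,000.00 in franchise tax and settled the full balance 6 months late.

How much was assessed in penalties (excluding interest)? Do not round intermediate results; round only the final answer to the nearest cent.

CHF 310,500.00

Penalty: 6 × 2.25% × CHF 2,300,000.00 = CHF 310,500.00 (below the 22.5% cap of CHF 517,500.00)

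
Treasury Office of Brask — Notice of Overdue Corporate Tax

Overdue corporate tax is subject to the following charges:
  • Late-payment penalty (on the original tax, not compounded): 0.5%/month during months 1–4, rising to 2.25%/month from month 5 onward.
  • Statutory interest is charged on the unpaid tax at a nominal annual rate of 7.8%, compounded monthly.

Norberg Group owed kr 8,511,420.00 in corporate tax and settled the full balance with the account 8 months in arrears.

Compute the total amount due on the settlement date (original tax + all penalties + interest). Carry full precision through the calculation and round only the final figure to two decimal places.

kr 9,900,471.02

Penalty, months 1–4: 4 × 0.5% × kr 8,511,420.00 = kr 170,228.40
Penalty, months 5–8: 4 × 2.25% × kr 8,511,420.00 = kr 766,027.80
Interest (7.8%/yr ÷ 12 = 0.65%/month): kr 8,511,420.00 × ((1 + 0.0065)^8 − 1) = kr 452,794.8161…
Total = kr 8,511,420.00 + kr 936,256.2000 + kr 452,794.8161… = kr 9,900,471.02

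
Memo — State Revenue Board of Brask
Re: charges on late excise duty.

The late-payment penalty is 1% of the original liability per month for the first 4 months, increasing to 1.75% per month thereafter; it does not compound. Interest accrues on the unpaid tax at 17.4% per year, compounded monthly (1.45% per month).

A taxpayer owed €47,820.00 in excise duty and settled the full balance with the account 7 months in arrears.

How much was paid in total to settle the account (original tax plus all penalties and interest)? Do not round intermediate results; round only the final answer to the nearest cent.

€57,313.39

Penalty, months 1–4: 4 × 1% × €47,820.00 = €1,912.80
Penalty, months 5–7: 3 × 1.75% × €47,820.00 = €2,510.55
Interest: €47,820.00 × ((1 + 0.0145)^7 − 1) = €47,820.00 × 0.1060235… = €5,070.0444…
Total = €47,820.00 + €4,423.3500 + €5,070.0444… = €57,313.39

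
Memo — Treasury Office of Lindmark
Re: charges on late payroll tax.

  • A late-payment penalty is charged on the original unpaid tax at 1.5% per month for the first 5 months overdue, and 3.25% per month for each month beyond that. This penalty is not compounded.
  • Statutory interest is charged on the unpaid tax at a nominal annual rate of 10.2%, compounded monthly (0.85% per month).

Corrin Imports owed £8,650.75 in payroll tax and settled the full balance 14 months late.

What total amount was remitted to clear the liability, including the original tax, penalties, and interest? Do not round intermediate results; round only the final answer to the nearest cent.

£12,918.20

Penalty, months 1–5: 5 × 1.5% × £8,650.75 = £648.81…
Penalty, months 6–14: 9 × 3.25% × £8,650.75 = £2,530.34…
Interest: £8,650.75 × ((1 + 0.0085)^14 − 1) = £8,650.75 × 0.1258036… = £1,088.2956…
Total = £8,650.75 + £3,179.1506… + £1,088.2956… = £12,918.20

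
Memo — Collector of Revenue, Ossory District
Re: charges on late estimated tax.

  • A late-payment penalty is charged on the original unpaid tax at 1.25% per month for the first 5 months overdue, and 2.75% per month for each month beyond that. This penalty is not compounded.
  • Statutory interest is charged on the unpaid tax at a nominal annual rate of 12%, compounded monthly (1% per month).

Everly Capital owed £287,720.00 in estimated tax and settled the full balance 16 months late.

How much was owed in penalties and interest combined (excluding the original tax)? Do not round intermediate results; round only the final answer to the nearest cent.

£154,672.13

Penalty, months 1–5: 5 × 1.25% × £287,720.00 = £17,982.50
Penalty, months 6–16: 11 × 2.75% × £287,720.00 = £87,035.30
Interest: £287,720.00 × ((1 + 0.01)^16 − 1) = £287,720.00 × 0.1725786… = £49,654.3277…
Penalties + interest = £105,017.8000 + £49,654.3277… = £154,672.13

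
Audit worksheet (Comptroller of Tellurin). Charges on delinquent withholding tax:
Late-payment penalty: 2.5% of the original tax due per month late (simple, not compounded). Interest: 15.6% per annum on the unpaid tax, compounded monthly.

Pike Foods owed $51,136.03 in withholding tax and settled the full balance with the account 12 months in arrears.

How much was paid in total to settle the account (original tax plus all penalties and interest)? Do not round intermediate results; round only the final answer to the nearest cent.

$75,049.89

Late-payment penalty = 2.5% × $51,136.03 × 12 mo = $15,340.81…
Interest (15.6%/yr ÷ 12 = 1.3%/month): $51,136.03 × ((1 + 0.013)^12 − 1) = $8,573.0463…
Total = $51,136.03 + $15,340.8090 + $8,573.0463… = $75,049.89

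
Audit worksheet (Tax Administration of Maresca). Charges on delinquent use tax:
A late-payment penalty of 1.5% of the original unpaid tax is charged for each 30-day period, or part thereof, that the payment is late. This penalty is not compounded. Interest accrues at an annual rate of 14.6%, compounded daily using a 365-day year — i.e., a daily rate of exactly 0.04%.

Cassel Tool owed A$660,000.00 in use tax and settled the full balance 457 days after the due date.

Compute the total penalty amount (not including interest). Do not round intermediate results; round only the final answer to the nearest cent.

Penalty periods: ⌈457/30⌉ = 16; penalty = 16 × 1.5% × A$660,000.00 = A$158,400.00

A$158,400.00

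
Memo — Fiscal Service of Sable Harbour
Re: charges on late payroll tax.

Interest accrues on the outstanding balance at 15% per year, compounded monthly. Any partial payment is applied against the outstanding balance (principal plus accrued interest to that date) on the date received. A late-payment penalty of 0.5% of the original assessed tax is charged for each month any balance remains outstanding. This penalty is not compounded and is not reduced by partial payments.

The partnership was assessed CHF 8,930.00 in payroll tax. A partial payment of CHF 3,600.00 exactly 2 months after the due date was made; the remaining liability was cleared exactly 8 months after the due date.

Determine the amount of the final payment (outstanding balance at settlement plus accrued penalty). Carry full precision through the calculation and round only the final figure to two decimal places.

CHF 6,341.68

Monthly rate = 15% ÷ 12 = 1.25%
Balance at month 2: CHF 8,930.0000 × (1 + 0.0125)^2 = CHF 9,154.6453…
After CHF 3,600.00 payment: CHF 9,154.6453… − CHF 3,600.00 = CHF 5,554.6453…
Balance at month 8: CHF 5,554.6453… × (1 + 0.0125)^6 = CHF 5,984.4814…
Penalty: 8 × 0.5% × CHF 8,930.00 = CHF 357.20
Final settlement = outstanding balance + penalty = CHF 5,984.4814… + CHF 357.20 = CHF 6,341.68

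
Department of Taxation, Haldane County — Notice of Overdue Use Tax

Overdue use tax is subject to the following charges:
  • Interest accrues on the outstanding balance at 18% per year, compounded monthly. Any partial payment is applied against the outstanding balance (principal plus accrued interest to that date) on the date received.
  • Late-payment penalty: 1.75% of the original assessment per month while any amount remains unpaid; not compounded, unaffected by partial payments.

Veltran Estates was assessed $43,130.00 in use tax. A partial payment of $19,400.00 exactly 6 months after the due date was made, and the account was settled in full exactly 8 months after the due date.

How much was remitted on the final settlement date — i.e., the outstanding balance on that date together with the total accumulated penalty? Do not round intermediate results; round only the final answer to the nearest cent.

$34,637.46

Monthly rate = 18% ÷ 12 = 1.5%
Balance at month 6: $43,130.0000 × (1 + 0.015)^6 = $47,160.2080…
After $19,400.00 payment: $47,160.2080… − $19,400.00 = $27,760.2080…
Balance at month 8: $27,760.2080… × (1 + 0.015)^2 = $28,599.2603…
Penalty: 8 × 1.75% × $43,130.00 = $6,038.20
Final settlement = outstanding balance + penalty = $28,599.2603… + $6,038.20 = $34,637.46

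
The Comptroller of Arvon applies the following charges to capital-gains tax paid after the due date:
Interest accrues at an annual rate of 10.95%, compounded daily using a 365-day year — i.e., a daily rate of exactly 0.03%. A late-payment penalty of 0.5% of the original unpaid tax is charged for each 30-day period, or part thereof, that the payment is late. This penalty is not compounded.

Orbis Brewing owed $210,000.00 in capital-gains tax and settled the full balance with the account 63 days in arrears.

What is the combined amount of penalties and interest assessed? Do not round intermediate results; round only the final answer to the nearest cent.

Penalty periods: ⌈63/30⌉ = 3; penalty = 3 × 0.5% × $210,000.00 = $3,150.00
Interest: $210,000.00 × ((1 + 0.0003)^63 − 1) = $210,000.00 × 0.01907685… = $4,006.1379…
Penalties + interest = $3,150.0000 + $4,006.1379… = $7,156.14

$7,156.14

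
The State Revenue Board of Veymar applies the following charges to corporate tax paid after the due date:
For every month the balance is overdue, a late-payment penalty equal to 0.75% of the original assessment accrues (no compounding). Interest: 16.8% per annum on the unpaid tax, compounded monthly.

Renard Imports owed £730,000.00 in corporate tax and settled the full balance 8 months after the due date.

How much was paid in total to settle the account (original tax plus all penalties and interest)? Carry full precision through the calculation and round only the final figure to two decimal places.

£859,680.40

Late-payment penalty = 0.75% × £730,000.00 × 8 mo = £43,800.00
Interest (16.8%/yr ÷ 12 = 1.4%/month): £730,000.00 × ((1 + 0.014)^8 − 1) = £85,880.3999…
Total = £730,000.00 + £43,800.0000 + £85,880.3999… = £859,680.40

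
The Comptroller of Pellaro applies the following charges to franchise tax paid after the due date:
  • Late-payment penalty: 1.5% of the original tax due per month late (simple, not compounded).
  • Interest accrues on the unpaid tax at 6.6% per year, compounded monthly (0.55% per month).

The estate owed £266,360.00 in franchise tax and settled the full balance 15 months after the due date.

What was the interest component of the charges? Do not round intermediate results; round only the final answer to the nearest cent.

Interest: £266,360.00 × ((1 + 0.0055)^15 − 1) = £266,360.00 × 0.0857532… = £22,841.2263…

£22,841.23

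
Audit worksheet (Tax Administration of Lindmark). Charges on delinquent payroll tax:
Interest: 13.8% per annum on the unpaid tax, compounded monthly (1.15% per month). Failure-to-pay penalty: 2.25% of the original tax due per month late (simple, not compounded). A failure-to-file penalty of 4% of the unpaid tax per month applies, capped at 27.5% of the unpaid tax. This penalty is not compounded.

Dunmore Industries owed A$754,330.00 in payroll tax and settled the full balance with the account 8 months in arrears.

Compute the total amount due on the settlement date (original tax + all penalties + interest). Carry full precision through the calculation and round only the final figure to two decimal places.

A$1,169,806.97

Failure-to-file: 8 × 4% × A$754,330.00 = A$241,385.60, capped at 27.5% × A$754,330.00 = A$207,440.75
Failure-to-pay penalty = 2.25% × A$754,330.00 × 8 mo = A$135,779.40
Interest: A$754,330.00 × ((1 + 0.0115)^8 − 1) = A$754,330.00 × 0.0957894… = A$72,256.8216…
Total = A$754,330.00 + A$343,220.1500 + A$72,256.8216… = A$1,169,806.97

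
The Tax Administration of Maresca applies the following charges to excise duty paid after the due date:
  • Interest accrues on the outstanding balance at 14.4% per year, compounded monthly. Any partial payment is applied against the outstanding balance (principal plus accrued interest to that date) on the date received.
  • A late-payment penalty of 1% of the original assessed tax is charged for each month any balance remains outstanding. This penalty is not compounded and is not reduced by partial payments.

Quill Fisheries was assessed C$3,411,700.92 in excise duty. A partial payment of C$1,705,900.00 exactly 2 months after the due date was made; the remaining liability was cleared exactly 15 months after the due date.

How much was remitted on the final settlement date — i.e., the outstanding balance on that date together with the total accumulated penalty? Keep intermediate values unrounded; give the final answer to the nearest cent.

Monthly rate = 14.4% ÷ 12 = 1.2%
Balance at month 2: C$3,411,700.9200 × (1 + 0.012)^2 = C$3,494,073.0270…
After C$1,705,900.00 payment: C$3,494,073.0270… − C$1,705,900.00 = C$1,788,173.0270…
Balance at month 15: C$1,788,173.0270… × (1 + 0.012)^13 = C$2,088,123.6019…
Penalty: 15 × 1% × C$3,411,700.92 = C$511,755.14…
Final settlement = outstanding balance + penalty = C$2,088,123.6019… + C$511,755.14… = C$2,599,878.74

C$2,599,878.74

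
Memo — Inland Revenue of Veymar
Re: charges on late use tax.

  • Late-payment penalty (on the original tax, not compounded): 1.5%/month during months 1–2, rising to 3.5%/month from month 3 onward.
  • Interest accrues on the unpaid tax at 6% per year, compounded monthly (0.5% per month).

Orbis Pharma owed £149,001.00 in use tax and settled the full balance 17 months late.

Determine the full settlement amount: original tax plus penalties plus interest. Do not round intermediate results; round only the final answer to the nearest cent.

Penalty, months 1–2: 2 × 1.5% × £149,001.00 = £4,470.03
Penalty, months 3–17: 15 × 3.5% × £149,001.00 = £78,225.53…
Interest: £149,001.00 × ((1 + 0.005)^17 − 1) = £149,001.00 × 0.0884865… = £13,184.5780…
Total = £149,001.00 + £82,695.5550 + £13,184.5780… = £244,881.13

£244,881.13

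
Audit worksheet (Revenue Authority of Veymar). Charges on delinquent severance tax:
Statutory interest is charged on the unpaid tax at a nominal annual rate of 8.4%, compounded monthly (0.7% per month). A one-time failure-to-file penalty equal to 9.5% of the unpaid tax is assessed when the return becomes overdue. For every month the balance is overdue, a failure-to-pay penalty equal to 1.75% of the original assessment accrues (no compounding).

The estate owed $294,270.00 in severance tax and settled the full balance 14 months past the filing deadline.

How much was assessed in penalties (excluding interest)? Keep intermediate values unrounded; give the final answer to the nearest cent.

$100,051.80

Failure-to-file penalty: 9.5% × $294,270.00 = $27,955.65
Failure-to-pay penalty: 14 × 1.75% × $294,270.00 = $72,096.15
Total penalty = $27,955.65 + $72,096.15 = $100,051.80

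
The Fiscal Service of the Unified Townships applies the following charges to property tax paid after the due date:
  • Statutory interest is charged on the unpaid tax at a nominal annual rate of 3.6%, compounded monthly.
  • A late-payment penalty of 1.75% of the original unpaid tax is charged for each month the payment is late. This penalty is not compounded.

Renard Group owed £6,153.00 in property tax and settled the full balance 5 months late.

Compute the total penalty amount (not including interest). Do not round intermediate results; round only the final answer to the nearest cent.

£538.39

Late-payment penalty: 5 × 1.75% × £6,153.00 = £538.39…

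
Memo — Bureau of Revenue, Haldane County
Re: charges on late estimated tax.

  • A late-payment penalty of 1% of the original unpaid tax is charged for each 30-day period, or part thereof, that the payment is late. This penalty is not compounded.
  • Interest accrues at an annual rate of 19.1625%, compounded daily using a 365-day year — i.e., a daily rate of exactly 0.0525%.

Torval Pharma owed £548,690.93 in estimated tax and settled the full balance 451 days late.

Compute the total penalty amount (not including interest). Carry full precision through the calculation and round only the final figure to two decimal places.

£87,790.55

Penalty periods: ⌈451/30⌉ = 16; penalty = 16 × 1% × £548,690.93 = £87,790.55…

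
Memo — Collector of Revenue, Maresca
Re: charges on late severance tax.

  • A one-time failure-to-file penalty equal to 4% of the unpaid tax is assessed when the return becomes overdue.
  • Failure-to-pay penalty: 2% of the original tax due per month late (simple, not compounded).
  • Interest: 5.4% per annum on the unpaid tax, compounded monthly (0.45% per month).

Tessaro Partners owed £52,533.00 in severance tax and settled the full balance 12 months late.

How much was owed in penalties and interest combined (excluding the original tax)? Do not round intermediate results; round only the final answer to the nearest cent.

£17,617.30

Failure-to-file penalty: 4% × £52,533.00 = £2,101.32
Failure-to-pay penalty: 12 × 2% × £52,533.00 = £12,607.92
Interest: £52,533.00 × ((1 + 0.0045)^12 − 1) = £52,533.00 × 0.0553568… = £2,908.0563…
Penalties + interest = £14,709.2400 + £2,908.0563… = £17,617.30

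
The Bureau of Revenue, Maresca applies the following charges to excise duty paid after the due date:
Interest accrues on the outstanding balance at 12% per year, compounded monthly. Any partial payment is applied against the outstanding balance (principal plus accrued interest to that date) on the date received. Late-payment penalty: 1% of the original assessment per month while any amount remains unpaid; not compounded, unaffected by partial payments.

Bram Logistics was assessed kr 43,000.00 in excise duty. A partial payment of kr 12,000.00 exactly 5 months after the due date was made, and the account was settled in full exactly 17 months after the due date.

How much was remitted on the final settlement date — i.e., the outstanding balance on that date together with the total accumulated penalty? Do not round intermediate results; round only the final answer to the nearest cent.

Monthly rate = 12% ÷ 12 = 1%
Balance at month 5: kr 43,000.0000 × (1 + 0.01)^5 = kr 45,193.4322…
After kr 12,000.00 payment: kr 45,193.4322… − kr 12,000.00 = kr 33,193.4322…
Balance at month 17: kr 33,193.4322… × (1 + 0.01)^12 = kr 37,403.1902…
Penalty: 17 × 1% × kr 43,000.00 = kr 7,310.00
Final settlement = outstanding balance + penalty = kr 37,403.1902… + kr 7,310.00 = kr 44,713.19

kr 44,713.19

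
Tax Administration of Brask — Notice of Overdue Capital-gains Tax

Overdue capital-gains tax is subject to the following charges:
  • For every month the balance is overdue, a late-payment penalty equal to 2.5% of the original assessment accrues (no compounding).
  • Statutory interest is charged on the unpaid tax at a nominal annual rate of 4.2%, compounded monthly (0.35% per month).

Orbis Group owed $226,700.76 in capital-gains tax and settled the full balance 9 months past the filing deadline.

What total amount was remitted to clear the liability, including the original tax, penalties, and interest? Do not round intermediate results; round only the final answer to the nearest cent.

Late-payment penalty = 2.5% × $226,700.76 × 9 mo = $51,007.67…
Interest: $226,700.76 × ((1 + 0.0035)^9 − 1) = $226,700.76 × 0.0319446… = $7,241.8697…
Total = $226,700.76 + $51,007.6710 + $7,241.8697… = $284,950.30

$284,950.30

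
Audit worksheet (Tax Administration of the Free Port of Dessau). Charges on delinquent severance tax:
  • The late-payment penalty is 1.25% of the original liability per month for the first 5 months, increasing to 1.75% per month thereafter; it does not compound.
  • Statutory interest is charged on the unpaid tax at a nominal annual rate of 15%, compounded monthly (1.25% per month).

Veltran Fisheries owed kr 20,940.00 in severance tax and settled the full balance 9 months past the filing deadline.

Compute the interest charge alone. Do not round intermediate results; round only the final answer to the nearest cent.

Interest: kr 20,940.00 × ((1 + 0.0125)^9 − 1) = kr 20,940.00 × 0.1182922… = kr 2,477.0382…

kr 2,477.04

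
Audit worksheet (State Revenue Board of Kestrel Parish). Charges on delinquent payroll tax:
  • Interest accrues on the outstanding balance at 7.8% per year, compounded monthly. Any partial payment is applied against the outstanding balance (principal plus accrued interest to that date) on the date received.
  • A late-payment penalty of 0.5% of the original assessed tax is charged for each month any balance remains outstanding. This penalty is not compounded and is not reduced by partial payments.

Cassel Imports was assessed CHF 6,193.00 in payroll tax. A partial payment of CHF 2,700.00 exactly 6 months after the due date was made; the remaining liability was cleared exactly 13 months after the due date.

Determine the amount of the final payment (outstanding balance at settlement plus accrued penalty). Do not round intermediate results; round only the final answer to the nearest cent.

Monthly rate = 7.8% ÷ 12 = 0.65%
Balance at month 6: CHF 6,193.0000 × (1 + 0.0065)^6 = CHF 6,438.4860…
After CHF 2,700.00 payment: CHF 6,438.4860… − CHF 2,700.00 = CHF 3,738.4860…
Balance at month 13: CHF 3,738.4860… × (1 + 0.0065)^7 = CHF 3,911.9402…
Penalty: 13 × 0.5% × CHF 6,193.00 = CHF 402.55…
Final settlement = outstanding balance + penalty = CHF 3,911.9402… + CHF 402.55… = CHF 4,314.49

CHF 4,314.49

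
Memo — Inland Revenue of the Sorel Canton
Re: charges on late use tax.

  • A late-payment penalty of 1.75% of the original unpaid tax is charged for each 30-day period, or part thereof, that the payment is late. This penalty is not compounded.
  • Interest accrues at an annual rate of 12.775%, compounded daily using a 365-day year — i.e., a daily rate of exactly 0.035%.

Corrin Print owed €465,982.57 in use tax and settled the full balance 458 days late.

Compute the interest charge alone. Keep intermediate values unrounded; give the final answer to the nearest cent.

Interest: €465,982.57 × ((1 + 0.00035)^458 − 1) = €465,982.57 × 0.17383006… = €81,001.7760…

€81,001.78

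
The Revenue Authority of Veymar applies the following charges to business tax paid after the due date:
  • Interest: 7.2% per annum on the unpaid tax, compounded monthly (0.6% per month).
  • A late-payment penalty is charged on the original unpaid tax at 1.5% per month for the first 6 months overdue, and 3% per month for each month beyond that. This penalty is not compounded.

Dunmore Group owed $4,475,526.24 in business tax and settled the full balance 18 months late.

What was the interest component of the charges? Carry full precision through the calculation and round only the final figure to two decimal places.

$508,814.92

Interest: $4,475,526.24 × ((1 + 0.006)^18 − 1) = $4,475,526.24 × 0.1136883… = $508,814.9218…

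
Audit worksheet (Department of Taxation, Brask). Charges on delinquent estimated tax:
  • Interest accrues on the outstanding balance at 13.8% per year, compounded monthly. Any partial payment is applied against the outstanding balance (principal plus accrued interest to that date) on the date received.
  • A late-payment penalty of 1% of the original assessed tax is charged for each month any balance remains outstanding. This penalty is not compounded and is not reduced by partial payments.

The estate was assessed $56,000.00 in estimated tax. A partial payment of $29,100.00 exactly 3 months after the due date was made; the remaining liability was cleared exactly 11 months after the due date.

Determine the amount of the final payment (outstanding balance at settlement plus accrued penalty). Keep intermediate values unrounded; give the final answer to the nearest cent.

Monthly rate = 13.8% ÷ 12 = 1.15%
Balance at month 3: $56,000.0000 × (1 + 0.0115)^3 = $57,954.3032…
After $29,100.00 payment: $57,954.3032… − $29,100.00 = $28,854.3032…
Balance at month 11: $28,854.3032… × (1 + 0.0115)^8 = $31,618.2397…
Penalty: 11 × 1% × $56,000.00 = $6,160.00
Final settlement = outstanding balance + penalty = $31,618.2397… + $6,160.00 = $37,778.24

$37,778.24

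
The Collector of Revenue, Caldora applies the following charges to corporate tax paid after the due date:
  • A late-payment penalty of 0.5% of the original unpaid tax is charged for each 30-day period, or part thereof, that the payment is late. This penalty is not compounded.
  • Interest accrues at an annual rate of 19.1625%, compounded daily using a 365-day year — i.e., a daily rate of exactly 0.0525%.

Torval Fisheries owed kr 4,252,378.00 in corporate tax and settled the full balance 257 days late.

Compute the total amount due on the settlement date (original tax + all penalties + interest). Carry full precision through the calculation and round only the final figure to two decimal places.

Penalty periods: ⌈257/30⌉ = 9; penalty = 9 × 0.5% × kr 4,252,378.00 = kr 191,357.01
Interest: kr 4,252,378.00 × ((1 + 0.000525)^257 − 1) = kr 4,252,378.00 × 0.14441043… = kr 614,087.7281…
Total = kr 4,252,378.00 + kr 191,357.0100 + kr 614,087.7281… = kr 5,057,822.74

kr 5,057,822.74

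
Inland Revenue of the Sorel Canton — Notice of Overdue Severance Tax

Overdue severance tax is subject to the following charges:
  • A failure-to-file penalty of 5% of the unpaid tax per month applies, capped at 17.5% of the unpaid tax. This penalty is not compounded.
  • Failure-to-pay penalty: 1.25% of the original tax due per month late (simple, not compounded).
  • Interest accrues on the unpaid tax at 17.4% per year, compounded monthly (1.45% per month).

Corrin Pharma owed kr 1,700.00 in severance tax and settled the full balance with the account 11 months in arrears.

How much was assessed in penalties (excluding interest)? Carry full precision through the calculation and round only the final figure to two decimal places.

kr 531.25

Failure-to-file: 11 × 5% × kr 1,700.00 = kr 935.00, capped at 17.5% × kr 1,700.00 = kr 297.50
Failure-to-pay penalty = 1.25% × kr 1,700.00 × 11 mo = kr 233.75
Total penalty = kr 297.50 + kr 233.75 = kr 531.25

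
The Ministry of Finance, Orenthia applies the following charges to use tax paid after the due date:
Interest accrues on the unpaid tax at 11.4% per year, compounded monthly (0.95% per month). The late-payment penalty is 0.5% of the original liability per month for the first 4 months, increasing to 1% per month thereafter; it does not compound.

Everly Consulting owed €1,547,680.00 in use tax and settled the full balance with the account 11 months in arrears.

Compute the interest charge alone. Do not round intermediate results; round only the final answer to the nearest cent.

Interest: €1,547,680.00 × ((1 + 0.0095)^11 − 1) = €1,547,680.00 × 0.1096079… = €169,638.0179…

€169,638.02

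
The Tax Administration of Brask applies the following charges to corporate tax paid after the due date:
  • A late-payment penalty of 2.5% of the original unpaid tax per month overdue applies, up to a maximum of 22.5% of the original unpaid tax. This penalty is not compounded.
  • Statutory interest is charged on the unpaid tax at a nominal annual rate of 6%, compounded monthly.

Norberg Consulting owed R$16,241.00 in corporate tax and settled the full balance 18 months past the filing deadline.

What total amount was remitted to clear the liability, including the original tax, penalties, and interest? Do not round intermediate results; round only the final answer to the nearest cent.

R$21,420.72

Penalty (uncapped): 18 × 2.5% × R$16,241.00 = R$7,308.45; cap = 22.5% × R$16,241.00 = R$3,654.23… → penalty = R$3,654.23…
Interest (6%/yr ÷ 12 = 0.5%/month): R$16,241.00 × ((1 + 0.005)^18 − 1) = R$1,525.4999…
Total = R$16,241.00 + R$3,654.2250 + R$1,525.4999… = R$21,420.72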